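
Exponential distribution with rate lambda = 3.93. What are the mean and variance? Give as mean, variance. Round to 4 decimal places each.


mean = 1/lam, var = 1/lam^2
mean = 1 / 3.93 = 100/393 ≈ 0.254453
lam^2 = 3.93^2 = 15.4449
var = 1 / 15.4449 ≈ 0.064746

0.2545, 0.0647


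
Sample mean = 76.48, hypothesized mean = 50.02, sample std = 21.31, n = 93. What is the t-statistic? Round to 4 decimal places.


t = (xbar - mu0) / (s/sqrt(n))
xbar - mu0 = 76.48 - 50.02 = 26.46
sqrt(93) ≈ 9.64365076
s/sqrt(n) = 21.31 / 9.64365076 ≈ 2.20974406
t = 26.46 / 2.20974406 ≈ 11.974237

11.9742


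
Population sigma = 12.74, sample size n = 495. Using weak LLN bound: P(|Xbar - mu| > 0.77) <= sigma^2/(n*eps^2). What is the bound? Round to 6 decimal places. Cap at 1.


bound = min(1, sigma^2/(n*eps^2))
sigma^2 = 12.74^2 = 162.3076
n*eps^2 = 495 * 0.77^2 = 495 * 0.5929 = 293.4855
sigma^2/(n*eps^2) = 162.3076 / 293.4855 ≈ 0.55303448

0.553034


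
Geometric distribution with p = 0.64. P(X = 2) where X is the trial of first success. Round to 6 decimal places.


P = (1-p)^(k-1) * p
(1-p)^(k-1) = 0.36^1 = 0.36
P = 0.36 * 0.64 = 0.2304

0.230400


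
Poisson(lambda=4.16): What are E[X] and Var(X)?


E[X] = Var(X) = lambda = 4.16

4.16, 4.16


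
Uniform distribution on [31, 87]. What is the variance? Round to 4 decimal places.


Var = (b-a)^2 / 12
(b-a)^2 = (87 - 31)^2 = 3136
Var = 3136/12 ≈ 261.333333

261.3333


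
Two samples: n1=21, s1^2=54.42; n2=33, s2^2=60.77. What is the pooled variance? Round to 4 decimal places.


sp^2 = ((n1-1)*s1^2 + (n2-1)*s2^2)/(n1+n2-2)
(n1-1)*s1^2 = 20 * 54.42 = 1088.4
(n2-1)*s2^2 = 32 * 60.77 = 1944.64
numerator = 1088.4 + 1944.64 = 3033.04
n1+n2-2 = 52
sp^2 = 3033.04 / 52 = 37913/650 ≈ 58.327692

58.3277


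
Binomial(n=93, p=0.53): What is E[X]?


E[X] = n*p = 93 * 0.53 = 49.29

49.29


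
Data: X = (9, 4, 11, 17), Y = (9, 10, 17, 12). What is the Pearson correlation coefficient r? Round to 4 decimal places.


r = sum((xi-xbar)(yi-ybar)) / sqrt(sum((xi-xbar)^2) * sum((yi-ybar)^2))
n = 4, xbar = 41/4 = 10.25, ybar = 48/4 = 12
Sxy = sum((xi-xbar)(yi-ybar)) = 20
Sxx = sum((xi-xbar)^2) = 86.75
Syy = sum((yi-ybar)^2) = 38
sqrt(Sxx*Syy) ≈ 57.415155
r = Sxy / sqrt(Sxx*Syy) = 20 / 57.415155 ≈ 0.348340

0.3483


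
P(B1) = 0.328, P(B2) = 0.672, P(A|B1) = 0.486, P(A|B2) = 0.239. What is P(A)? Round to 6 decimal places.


P(A) = P(A|B1)*P(B1) + P(A|B2)*P(B2)
P(A|B1)*P(B1) = 0.486 * 0.328 = 0.159408
P(A|B2)*P(B2) = 0.239 * 0.672 = 0.160608
P(A) = 0.159408 + 0.160608 = 0.320016

0.320016


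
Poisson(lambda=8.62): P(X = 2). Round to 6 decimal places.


P = e^(-lam) * lam^k / k!
e^(-8.62) ≈ 0.0001804603
lam^k = 8.62^2 = 74.3044
k! = 2! = 2
P = 0.0001804603 * 74.3044 / 2 ≈ 0.006704

0.006704


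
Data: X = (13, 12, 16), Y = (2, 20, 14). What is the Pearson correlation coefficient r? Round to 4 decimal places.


r = sum((xi-xbar)(yi-ybar)) / sqrt(sum((xi-xbar)^2) * sum((yi-ybar)^2))
n = 3, xbar = 41/3 ≈ 13.666667, ybar = 36/3 = 12
Sxy = sum((xi-xbar)(yi-ybar)) = -2
Sxx = sum((xi-xbar)^2) = 26/3 ≈ 8.666667
Syy = sum((yi-ybar)^2) = 168
sqrt(Sxx*Syy) ≈ 38.157568
r = Sxy / sqrt(Sxx*Syy) = -2 / 38.157568 ≈ -0.052414

-0.0524


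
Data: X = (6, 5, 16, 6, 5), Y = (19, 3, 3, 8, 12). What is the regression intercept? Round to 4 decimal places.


a = ybar - b*xbar, where b = sum((xi-xbar)(yi-ybar)) / sum((xi-xbar)^2)
n = 5, xbar = 38/5 = 7.6, ybar = 45/5 = 9
Sxy = sum((xi-xbar)(yi-ybar)) = -57
Sxx = sum((xi-xbar)^2) = 89.2
b = Sxy / Sxx = -285/446 ≈ -0.639013
a = 9 - (-0.639013) * 7.6 = 3090/223 ≈ 13.856502

13.8565


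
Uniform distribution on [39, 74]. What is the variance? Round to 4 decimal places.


Var = (b-a)^2 / 12
(b-a)^2 = (74 - 39)^2 = 1225
Var = 1225/12 ≈ 102.083333

102.0833


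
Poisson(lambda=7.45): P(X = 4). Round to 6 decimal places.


P = e^(-lam) * lam^k / k!
e^(-7.45) ≈ 0.0005814416
lam^k = 7.45^4 ≈ 3080.527506
k! = 4! = 24
P = 0.0005814416 * 3080.527506 / 24 ≈ 0.074631

0.074631


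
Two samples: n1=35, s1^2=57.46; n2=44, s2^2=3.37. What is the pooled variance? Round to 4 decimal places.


sp^2 = ((n1-1)*s1^2 + (n2-1)*s2^2)/(n1+n2-2)
(n1-1)*s1^2 = 34 * 57.46 = 1953.64
(n2-1)*s2^2 = 43 * 3.37 = 144.91
numerator = 1953.64 + 144.91 = 2098.55
n1+n2-2 = 77
sp^2 = 2098.55 / 77 = 41971/1540 ≈ 27.253896

27.2539


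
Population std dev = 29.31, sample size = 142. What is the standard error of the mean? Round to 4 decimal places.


SE = sigma / sqrt(n)
sqrt(142) ≈ 11.916375
SE = 29.31 / 11.916375 ≈ 2.459641

2.4596


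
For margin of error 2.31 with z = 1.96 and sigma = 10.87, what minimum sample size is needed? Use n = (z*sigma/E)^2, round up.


z*sigma/E = 1.96 * 10.87 / 2.31 = 7609/825 ≈ 9.223030
(z*sigma/E)^2 ≈ 85.064288
round up: n = 86

86


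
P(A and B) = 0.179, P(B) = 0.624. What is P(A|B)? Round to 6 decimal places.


P(A|B) = P(A and B) / P(B) = 0.179 / 0.624 = 179/624 ≈ 0.28685897

0.286859


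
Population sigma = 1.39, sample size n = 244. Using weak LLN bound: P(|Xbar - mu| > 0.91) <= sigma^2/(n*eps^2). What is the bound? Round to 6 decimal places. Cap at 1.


bound = min(1, sigma^2/(n*eps^2))
sigma^2 = 1.39^2 = 1.9321
n*eps^2 = 244 * 0.91^2 = 244 * 0.8281 = 202.0564
sigma^2/(n*eps^2) = 1.9321 / 202.0564 ≈ 0.00956218

0.009562


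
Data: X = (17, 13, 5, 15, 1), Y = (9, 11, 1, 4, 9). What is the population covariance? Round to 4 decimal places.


Cov = (1/n)*sum((xi-xbar)(yi-ybar))
n = 5, xbar = 51/5 = 10.2, ybar = 34/5 = 6.8
sum((xi-xbar)(yi-ybar)) = 23.2
Cov = 23.2 / 5 = 4.64

4.6400


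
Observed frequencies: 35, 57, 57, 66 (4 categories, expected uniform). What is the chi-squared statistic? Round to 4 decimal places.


chi2 = sum((O-E)^2/E), E = total/4
total = 215, E = 215/4 = 53.75
(35 - 53.75)^2 / 53.75 = 351.5625 / 53.75 = 1125/172 ≈ 6.540698
(57 - 53.75)^2 / 53.75 = 10.5625 / 53.75 = 169/860 ≈ 0.196512
(57 - 53.75)^2 / 53.75 = 10.5625 / 53.75 = 169/860 ≈ 0.196512
(66 - 53.75)^2 / 53.75 = 150.0625 / 53.75 = 2401/860 ≈ 2.791860
chi2 = 2091/215 ≈ 9.725581

9.7256


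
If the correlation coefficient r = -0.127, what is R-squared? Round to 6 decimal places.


R^2 = r^2 = (-0.127)^2 = 0.016129

0.016129


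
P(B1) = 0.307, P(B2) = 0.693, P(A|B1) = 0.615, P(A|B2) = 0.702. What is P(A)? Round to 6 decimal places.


P(A) = P(A|B1)*P(B1) + P(A|B2)*P(B2)
P(A|B1)*P(B1) = 0.615 * 0.307 = 0.188805
P(A|B2)*P(B2) = 0.702 * 0.693 = 0.486486
P(A) = 0.188805 + 0.486486 = 0.675291

0.675291


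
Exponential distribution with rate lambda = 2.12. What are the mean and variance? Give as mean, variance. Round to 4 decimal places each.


mean = 1/lam, var = 1/lam^2
mean = 1 / 2.12 = 25/53 ≈ 0.471698
lam^2 = 2.12^2 = 4.4944
var = 1 / 4.4944 = 625/2809 ≈ 0.222499

0.4717, 0.2225


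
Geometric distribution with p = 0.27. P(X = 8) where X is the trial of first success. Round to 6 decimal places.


P = (1-p)^(k-1) * p
(1-p)^(k-1) = 0.73^7 ≈ 0.1104740
P = 0.1104740 * 0.27 ≈ 0.02982798

0.029828


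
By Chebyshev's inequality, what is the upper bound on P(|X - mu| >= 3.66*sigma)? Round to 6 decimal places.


P <= 1/k^2
k^2 = 3.66^2 = 13.3956
1/k^2 = 1 / 13.3956 ≈ 0.07465138

0.074651


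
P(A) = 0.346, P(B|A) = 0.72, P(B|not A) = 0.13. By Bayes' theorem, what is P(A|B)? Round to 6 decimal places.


P(A|B) = P(B|A)*P(A) / P(B), P(B) = P(B|A)*P(A) + P(B|not A)*P(not A)
P(B|A)*P(A) = 0.72 * 0.346 = 0.24912
P(B|not A)*P(not A) = 0.13 * 0.654 = 0.08502
P(B) = 0.24912 + 0.08502 = 0.33414
P(A|B) = 0.24912 / 0.33414 = 4152/5569 ≈ 0.74555576

0.745556


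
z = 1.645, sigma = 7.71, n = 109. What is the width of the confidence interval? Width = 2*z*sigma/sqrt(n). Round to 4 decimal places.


width = 2*z*sigma/sqrt(n)
2*z*sigma = 2 * 1.645 * 7.71 = 25.3659
sqrt(109) ≈ 10.440307
width = 25.3659 / 10.440307 ≈ 2.429613

2.4296


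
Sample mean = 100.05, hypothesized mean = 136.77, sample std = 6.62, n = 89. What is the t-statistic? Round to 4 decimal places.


t = (xbar - mu0) / (s/sqrt(n))
xbar - mu0 = 100.05 - 136.77 = -36.72
sqrt(89) ≈ 9.43398113
s/sqrt(n) = 6.62 / 9.43398113 ≈ 0.70171860
t = -36.72 / 0.70171860 ≈ -52.328669

-52.3287


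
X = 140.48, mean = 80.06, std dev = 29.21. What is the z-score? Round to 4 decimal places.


z = (X - mu) / sigma
X - mu = 140.48 - 80.06 = 60.42
z = 60.42 / 29.21 = 6042/2921 ≈ 2.068470

2.0685


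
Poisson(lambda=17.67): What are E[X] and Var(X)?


E[X] = Var(X) = lambda = 17.67

17.67, 17.67


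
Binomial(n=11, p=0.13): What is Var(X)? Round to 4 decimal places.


Var = n*p*(1-p) = 11 * 0.13 * 0.87 = 1.2441

1.2441


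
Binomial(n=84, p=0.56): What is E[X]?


E[X] = n*p = 84 * 0.56 = 47.04

47.04


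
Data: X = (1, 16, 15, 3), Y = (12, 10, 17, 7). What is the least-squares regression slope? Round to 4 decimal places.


b = sum((xi-xbar)(yi-ybar)) / sum((xi-xbar)^2)
n = 4, xbar = 35/4 = 8.75, ybar = 46/4 = 11.5
Sxy = sum((xi-xbar)(yi-ybar)) = 45.5
Sxx = sum((xi-xbar)^2) = 184.75
b = Sxy / Sxx = 182/739 ≈ 0.246279

0.2463


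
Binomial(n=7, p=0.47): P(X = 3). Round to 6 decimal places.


P = C(n,k) * p^k * (1-p)^(n-k)
C(7,3) = 35
p^k = 0.47^3 = 0.103823
(1-p)^(n-k) = 0.53^4 = 0.07890481
P = 35 * 0.103823 * 0.07890481 ≈ 0.286725

0.286725


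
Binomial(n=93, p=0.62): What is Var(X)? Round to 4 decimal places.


Var = n*p*(1-p) = 93 * 0.62 * 0.38 = 21.9108

21.9108


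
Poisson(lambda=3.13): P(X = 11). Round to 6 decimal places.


P = e^(-lam) * lam^k / k!
e^(-3.13) ≈ 0.04371780
lam^k = 3.13^11 ≈ 282480.005500
k! = 11! = 39916800
P = 0.04371780 * 282480.005500 / 39916800 ≈ 0.000309

0.000309


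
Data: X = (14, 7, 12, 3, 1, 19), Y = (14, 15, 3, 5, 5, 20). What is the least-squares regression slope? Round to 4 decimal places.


b = sum((xi-xbar)(yi-ybar)) / sum((xi-xbar)^2)
n = 6, xbar = 56/6 = 28/3 ≈ 9.333333, ybar = 62/6 = 31/3 ≈ 10.333333
Sxy = sum((xi-xbar)(yi-ybar)) = 475/3 ≈ 158.333333
Sxx = sum((xi-xbar)^2) = 712/3 ≈ 237.333333
b = Sxy / Sxx = 475/712 ≈ 0.667135

0.6671


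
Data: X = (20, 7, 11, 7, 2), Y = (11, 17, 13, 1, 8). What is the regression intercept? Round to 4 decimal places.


a = ybar - b*xbar, where b = sum((xi-xbar)(yi-ybar)) / sum((xi-xbar)^2)
n = 5, xbar = 47/5 = 9.4, ybar = 50/5 = 10
Sxy = sum((xi-xbar)(yi-ybar)) = 35
Sxx = sum((xi-xbar)^2) = 181.2
b = Sxy / Sxx = 175/906 ≈ 0.193157
a = 10 - 0.193157 * 9.4 = 7415/906 ≈ 8.184327

8.1843


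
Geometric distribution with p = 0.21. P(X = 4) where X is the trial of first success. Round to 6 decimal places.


P = (1-p)^(k-1) * p
(1-p)^(k-1) = 0.79^3 = 0.493039
P = 0.493039 * 0.21 ≈ 0.1035382

0.103538


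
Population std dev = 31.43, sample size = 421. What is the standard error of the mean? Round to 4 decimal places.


SE = sigma / sqrt(n)
sqrt(421) ≈ 20.518285
SE = 31.43 / 20.518285 ≈ 1.531804

1.5318


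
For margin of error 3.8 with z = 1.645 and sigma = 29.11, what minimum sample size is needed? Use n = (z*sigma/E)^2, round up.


z*sigma/E = 1.645 * 29.11 / 3.8 ≈ 12.601566
(z*sigma/E)^2 ≈ 158.799460
round up: n = 159

159


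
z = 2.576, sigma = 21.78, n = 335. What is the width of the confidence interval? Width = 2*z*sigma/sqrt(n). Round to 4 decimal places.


width = 2*z*sigma/sqrt(n)
2*z*sigma = 2 * 2.576 * 21.78 = 112.21056
sqrt(335) ≈ 18.303005
width = 112.21056 / 18.303005 ≈ 6.130718

6.1307


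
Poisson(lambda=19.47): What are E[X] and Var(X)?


E[X] = Var(X) = lambda = 19.47

19.47, 19.47


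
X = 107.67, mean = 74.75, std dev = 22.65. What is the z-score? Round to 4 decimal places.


z = (X - mu) / sigma
X - mu = 107.67 - 74.75 = 32.92
z = 32.92 / 22.65 = 3292/2265 ≈ 1.453422

1.4534


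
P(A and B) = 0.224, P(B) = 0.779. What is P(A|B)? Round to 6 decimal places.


P(A|B) = P(A and B) / P(B) = 0.224 / 0.779 = 224/779 ≈ 0.28754814

0.287548


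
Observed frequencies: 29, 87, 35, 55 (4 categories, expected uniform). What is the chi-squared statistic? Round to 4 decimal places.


chi2 = sum((O-E)^2/E), E = total/4
total = 206, E = 206/4 = 51.5
(29 - 51.5)^2 / 51.5 = 506.25 / 51.5 = 2025/206 ≈ 9.830097
(87 - 51.5)^2 / 51.5 = 1260.25 / 51.5 = 5041/206 ≈ 24.470874
(35 - 51.5)^2 / 51.5 = 272.25 / 51.5 = 1089/206 ≈ 5.286408
(55 - 51.5)^2 / 51.5 = 12.25 / 51.5 = 49/206 ≈ 0.237864
chi2 = 4102/103 ≈ 39.825243

39.8252


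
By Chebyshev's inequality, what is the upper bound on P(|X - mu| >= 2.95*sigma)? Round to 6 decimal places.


P <= 1/k^2
k^2 = 2.95^2 = 8.7025
1/k^2 = 1 / 8.7025 = 400/3481 ≈ 0.11490951

0.114910


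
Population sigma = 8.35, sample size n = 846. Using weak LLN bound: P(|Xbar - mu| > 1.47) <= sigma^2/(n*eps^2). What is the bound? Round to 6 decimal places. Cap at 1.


bound = min(1, sigma^2/(n*eps^2))
sigma^2 = 8.35^2 = 69.7225
n*eps^2 = 846 * 1.47^2 = 846 * 2.1609 = 1828.1214
sigma^2/(n*eps^2) = 69.7225 / 1828.1214 ≈ 0.03813888

0.038139


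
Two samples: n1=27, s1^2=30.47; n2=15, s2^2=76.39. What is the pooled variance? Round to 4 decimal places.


sp^2 = ((n1-1)*s1^2 + (n2-1)*s2^2)/(n1+n2-2)
(n1-1)*s1^2 = 26 * 30.47 = 792.22
(n2-1)*s2^2 = 14 * 76.39 = 1069.46
numerator = 792.22 + 1069.46 = 1861.68
n1+n2-2 = 40
sp^2 = 1861.68 / 40 = 46.542

46.5420


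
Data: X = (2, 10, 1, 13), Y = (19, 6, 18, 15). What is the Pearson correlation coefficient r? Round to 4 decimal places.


r = sum((xi-xbar)(yi-ybar)) / sqrt(sum((xi-xbar)^2) * sum((yi-ybar)^2))
n = 4, xbar = 26/4 = 6.5, ybar = 58/4 = 14.5
Sxy = sum((xi-xbar)(yi-ybar)) = -66
Sxx = sum((xi-xbar)^2) = 105
Syy = sum((yi-ybar)^2) = 105
sqrt(Sxx*Syy) = 105
r = Sxy / sqrt(Sxx*Syy) = -66 / 105 = -22/35 ≈ -0.628571

-0.6286


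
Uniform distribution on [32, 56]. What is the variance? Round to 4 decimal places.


Var = (b-a)^2 / 12
(b-a)^2 = (56 - 32)^2 = 576
Var = 576/12 = 48

48.0000


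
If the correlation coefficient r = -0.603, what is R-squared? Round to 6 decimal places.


R^2 = r^2 = (-0.603)^2 = 0.363609

0.363609


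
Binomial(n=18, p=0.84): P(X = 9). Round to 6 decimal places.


P = C(n,k) * p^k * (1-p)^(n-k)
C(18,9) = 48620
p^k = 0.84^9 ≈ 0.2082157
(1-p)^(n-k) = 0.16^9 ≈ 0.00000006871948
P = 48620 * 0.2082157 * 0.00000006871948 ≈ 0.000696

0.000696


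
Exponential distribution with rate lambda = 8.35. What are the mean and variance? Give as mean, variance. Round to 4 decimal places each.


mean = 1/lam, var = 1/lam^2
mean = 1 / 8.35 = 20/167 ≈ 0.119760
lam^2 = 8.35^2 = 69.7225
var = 1 / 69.7225 ≈ 0.014343

0.1198, 0.0143


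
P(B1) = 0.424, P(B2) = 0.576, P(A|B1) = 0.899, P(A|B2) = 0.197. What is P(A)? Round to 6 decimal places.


P(A) = P(A|B1)*P(B1) + P(A|B2)*P(B2)
P(A|B1)*P(B1) = 0.899 * 0.424 = 0.381176
P(A|B2)*P(B2) = 0.197 * 0.576 = 0.113472
P(A) = 0.381176 + 0.113472 = 0.494648

0.494648


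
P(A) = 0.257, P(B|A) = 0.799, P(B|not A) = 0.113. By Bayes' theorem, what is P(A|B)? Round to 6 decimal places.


P(A|B) = P(B|A)*P(A) / P(B), P(B) = P(B|A)*P(A) + P(B|not A)*P(not A)
P(B|A)*P(A) = 0.799 * 0.257 = 0.205343
P(B|not A)*P(not A) = 0.113 * 0.743 = 0.083959
P(B) = 0.205343 + 0.083959 = 0.289302
P(A|B) = 0.205343 / 0.289302 ≈ 0.70978770

0.709788


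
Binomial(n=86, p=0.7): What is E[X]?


E[X] = n*p = 86 * 0.7 = 60.2

60.2


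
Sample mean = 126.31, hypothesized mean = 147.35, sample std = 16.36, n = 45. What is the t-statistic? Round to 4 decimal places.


t = (xbar - mu0) / (s/sqrt(n))
xbar - mu0 = 126.31 - 147.35 = -21.04
sqrt(45) ≈ 6.70820393
s/sqrt(n) = 16.36 / 6.70820393 ≈ 2.43880481
t = -21.04 / 2.43880481 ≈ -8.627177

-8.6272


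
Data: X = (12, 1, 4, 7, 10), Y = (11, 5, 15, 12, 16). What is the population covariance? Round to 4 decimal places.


Cov = (1/n)*sum((xi-xbar)(yi-ybar))
n = 5, xbar = 34/5 = 6.8, ybar = 59/5 = 11.8
sum((xi-xbar)(yi-ybar)) = 39.8
Cov = 39.8 / 5 = 7.96

7.9600


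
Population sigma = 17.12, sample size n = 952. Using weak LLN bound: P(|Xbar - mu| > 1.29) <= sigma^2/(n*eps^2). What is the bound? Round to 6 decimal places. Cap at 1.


bound = min(1, sigma^2/(n*eps^2))
sigma^2 = 17.12^2 = 293.0944
n*eps^2 = 952 * 1.29^2 = 952 * 1.6641 = 1584.2232
sigma^2/(n*eps^2) = 293.0944 / 1584.2232 ≈ 0.18500827

0.185008


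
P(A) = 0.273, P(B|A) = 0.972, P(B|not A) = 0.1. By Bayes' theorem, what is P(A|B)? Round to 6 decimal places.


P(A|B) = P(B|A)*P(A) / P(B), P(B) = P(B|A)*P(A) + P(B|not A)*P(not A)
P(B|A)*P(A) = 0.972 * 0.273 = 0.265356
P(B|not A)*P(not A) = 0.1 * 0.727 = 0.0727
P(B) = 0.265356 + 0.0727 = 0.338056
P(A|B) = 0.265356 / 0.338056 ≈ 0.78494687

0.784947


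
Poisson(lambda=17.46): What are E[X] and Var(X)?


E[X] = Var(X) = lambda = 17.46

17.46, 17.46


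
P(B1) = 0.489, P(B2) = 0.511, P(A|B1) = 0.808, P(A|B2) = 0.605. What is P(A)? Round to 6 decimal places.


P(A) = P(A|B1)*P(B1) + P(A|B2)*P(B2)
P(A|B1)*P(B1) = 0.808 * 0.489 = 0.395112
P(A|B2)*P(B2) = 0.605 * 0.511 = 0.309155
P(A) = 0.395112 + 0.309155 = 0.704267

0.704267


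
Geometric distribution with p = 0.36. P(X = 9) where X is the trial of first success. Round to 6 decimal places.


P = (1-p)^(k-1) * p
(1-p)^(k-1) = 0.64^8 ≈ 0.02814750
P = 0.02814750 * 0.36 ≈ 0.01013310

0.010133


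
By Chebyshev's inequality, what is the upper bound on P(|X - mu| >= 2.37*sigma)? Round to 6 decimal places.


P <= 1/k^2
k^2 = 2.37^2 = 5.6169
1/k^2 = 1 / 5.6169 ≈ 0.17803415

0.178034


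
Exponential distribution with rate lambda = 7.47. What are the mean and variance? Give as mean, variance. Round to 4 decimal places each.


mean = 1/lam, var = 1/lam^2
mean = 1 / 7.47 = 100/747 ≈ 0.133869
lam^2 = 7.47^2 = 55.8009
var = 1 / 55.8009 ≈ 0.017921

0.1339, 0.0179


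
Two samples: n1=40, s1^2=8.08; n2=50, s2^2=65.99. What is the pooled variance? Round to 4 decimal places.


sp^2 = ((n1-1)*s1^2 + (n2-1)*s2^2)/(n1+n2-2)
(n1-1)*s1^2 = 39 * 8.08 = 315.12
(n2-1)*s2^2 = 49 * 65.99 = 3233.51
numerator = 315.12 + 3233.51 = 3548.63
n1+n2-2 = 88
sp^2 = 3548.63 / 88 = 354863/8800 ≈ 40.325341

40.3253


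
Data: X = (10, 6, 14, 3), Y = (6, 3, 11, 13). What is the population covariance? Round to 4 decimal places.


Cov = (1/n)*sum((xi-xbar)(yi-ybar))
n = 4, xbar = 33/4 = 8.25, ybar = 33/4 = 8.25
sum((xi-xbar)(yi-ybar)) = -1.25
Cov = -1.25 / 4 = -0.3125

-0.3125


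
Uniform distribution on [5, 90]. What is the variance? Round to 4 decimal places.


Var = (b-a)^2 / 12
(b-a)^2 = (90 - 5)^2 = 7225
Var = 7225/12 ≈ 602.083333

602.0833


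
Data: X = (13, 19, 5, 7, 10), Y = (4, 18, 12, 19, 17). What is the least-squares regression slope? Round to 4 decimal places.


b = sum((xi-xbar)(yi-ybar)) / sum((xi-xbar)^2)
n = 5, xbar = 54/5 = 10.8, ybar = 70/5 = 14
Sxy = sum((xi-xbar)(yi-ybar)) = 1
Sxx = sum((xi-xbar)^2) = 120.8
b = Sxy / Sxx = 5/604 ≈ 0.008278

0.0083


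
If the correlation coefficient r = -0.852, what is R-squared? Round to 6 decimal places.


R^2 = r^2 = (-0.852)^2 = 0.725904

0.725904


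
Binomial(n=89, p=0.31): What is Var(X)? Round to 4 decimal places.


Var = n*p*(1-p) = 89 * 0.31 * 0.69 = 19.0371

19.0371


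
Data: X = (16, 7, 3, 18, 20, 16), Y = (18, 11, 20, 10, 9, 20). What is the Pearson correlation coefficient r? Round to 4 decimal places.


r = sum((xi-xbar)(yi-ybar)) / sqrt(sum((xi-xbar)^2) * sum((yi-ybar)^2))
n = 6, xbar = 80/6 = 40/3 ≈ 13.333333, ybar = 88/6 = 44/3 ≈ 14.666667
Sxy = sum((xi-xbar)(yi-ybar)) = -205/3 ≈ -68.333333
Sxx = sum((xi-xbar)^2) = 682/3 ≈ 227.333333
Syy = sum((yi-ybar)^2) = 406/3 ≈ 135.333333
sqrt(Sxx*Syy) ≈ 175.401761
r = Sxy / sqrt(Sxx*Syy) = -68.333333 / 175.401761 ≈ -0.389582

-0.3896


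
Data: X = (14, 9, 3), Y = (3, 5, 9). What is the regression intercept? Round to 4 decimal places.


a = ybar - b*xbar, where b = sum((xi-xbar)(yi-ybar)) / sum((xi-xbar)^2)
n = 3, xbar = 26/3 ≈ 8.666667, ybar = 17/3 ≈ 5.666667
Sxy = sum((xi-xbar)(yi-ybar)) = -100/3 ≈ -33.333333
Sxx = sum((xi-xbar)^2) = 182/3 ≈ 60.666667
b = Sxy / Sxx = -50/91 ≈ -0.549451
a = 5.666667 - (-0.549451) * 8.666667 = 73/7 ≈ 10.428571

10.4286


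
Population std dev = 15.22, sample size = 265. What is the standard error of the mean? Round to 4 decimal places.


SE = sigma / sqrt(n)
sqrt(265) ≈ 16.278821
SE = 15.22 / 16.278821 ≈ 0.934957

0.9350


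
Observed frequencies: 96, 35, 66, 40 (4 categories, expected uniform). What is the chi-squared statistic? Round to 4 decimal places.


chi2 = sum((O-E)^2/E), E = total/4
total = 237, E = 237/4 = 59.25
(96 - 59.25)^2 / 59.25 = 1350.5625 / 59.25 = 7203/316 ≈ 22.794304
(35 - 59.25)^2 / 59.25 = 588.0625 / 59.25 = 9409/948 ≈ 9.925105
(66 - 59.25)^2 / 59.25 = 45.5625 / 59.25 = 243/316 ≈ 0.768987
(40 - 59.25)^2 / 59.25 = 370.5625 / 59.25 = 5929/948 ≈ 6.254219
chi2 = 9419/237 ≈ 39.742616

39.7426


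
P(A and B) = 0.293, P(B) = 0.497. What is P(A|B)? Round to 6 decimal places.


P(A|B) = P(A and B) / P(B) = 0.293 / 0.497 = 293/497 ≈ 0.58953722

0.589537


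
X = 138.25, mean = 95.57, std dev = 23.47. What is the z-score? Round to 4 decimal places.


z = (X - mu) / sigma
X - mu = 138.25 - 95.57 = 42.68
z = 42.68 / 23.47 = 4268/2347 ≈ 1.818492

1.8185


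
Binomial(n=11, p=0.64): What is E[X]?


E[X] = n*p = 11 * 0.64 = 7.04

7.04


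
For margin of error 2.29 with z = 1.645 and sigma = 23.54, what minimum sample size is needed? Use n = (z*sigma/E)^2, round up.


z*sigma/E = 1.645 * 23.54 / 2.29 ≈ 16.909738
(z*sigma/E)^2 ≈ 285.939239
round up: n = 286

286


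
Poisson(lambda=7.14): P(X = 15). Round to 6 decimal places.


P = e^(-lam) * lam^k / k!
e^(-7.14) ≈ 0.0007927521
lam^k = 7.14^15 ≈ 6389592720478.581061
k! = 15! = 1307674368000
P = 0.0007927521 * 6389592720478.581061 / 1307674368000 ≈ 0.003874

0.003874


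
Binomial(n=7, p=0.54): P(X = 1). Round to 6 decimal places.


P = C(n,k) * p^k * (1-p)^(n-k)
C(7,1) = 7
p^k = 0.54^1 = 0.54
(1-p)^(n-k) = 0.46^6 ≈ 0.009474297
P = 7 * 0.54 * 0.009474297 ≈ 0.035813

0.035813


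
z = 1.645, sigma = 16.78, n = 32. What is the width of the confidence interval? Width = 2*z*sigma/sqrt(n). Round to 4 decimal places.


width = 2*z*sigma/sqrt(n)
2*z*sigma = 2 * 1.645 * 16.78 = 55.2062
sqrt(32) ≈ 5.656854
width = 55.2062 / 5.656854 ≈ 9.759170

9.7592


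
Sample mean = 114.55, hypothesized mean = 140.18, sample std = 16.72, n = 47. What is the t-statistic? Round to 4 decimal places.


t = (xbar - mu0) / (s/sqrt(n))
xbar - mu0 = 114.55 - 140.18 = -25.63
sqrt(47) ≈ 6.85565460
s/sqrt(n) = 16.72 / 6.85565460 ≈ 2.43886266
t = -25.63 / 2.43886266 ≈ -10.508997

-10.5090


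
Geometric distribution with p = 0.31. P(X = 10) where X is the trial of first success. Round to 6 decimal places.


P = (1-p)^(k-1) * p
(1-p)^(k-1) = 0.69^9 ≈ 0.03545209
P = 0.03545209 * 0.31 ≈ 0.01099015

0.010990


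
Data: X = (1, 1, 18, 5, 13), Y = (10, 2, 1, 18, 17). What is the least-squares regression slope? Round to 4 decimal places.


b = sum((xi-xbar)(yi-ybar)) / sum((xi-xbar)^2)
n = 5, xbar = 38/5 = 7.6, ybar = 48/5 = 9.6
Sxy = sum((xi-xbar)(yi-ybar)) = -23.8
Sxx = sum((xi-xbar)^2) = 231.2
b = Sxy / Sxx = -7/68 ≈ -0.102941

-0.1029


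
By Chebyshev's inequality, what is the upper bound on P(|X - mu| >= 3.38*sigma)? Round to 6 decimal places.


P <= 1/k^2
k^2 = 3.38^2 = 11.4244
1/k^2 = 1 / 11.4244 ≈ 0.08753195

0.087532


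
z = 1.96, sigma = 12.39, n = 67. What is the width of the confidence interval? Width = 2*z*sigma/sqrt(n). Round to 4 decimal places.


width = 2*z*sigma/sqrt(n)
2*z*sigma = 2 * 1.96 * 12.39 = 48.5688
sqrt(67) ≈ 8.185353
width = 48.5688 / 8.185353 ≈ 5.933623

5.9336


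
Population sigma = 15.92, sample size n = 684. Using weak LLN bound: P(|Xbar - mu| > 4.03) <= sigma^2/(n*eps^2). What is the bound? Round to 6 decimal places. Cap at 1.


bound = min(1, sigma^2/(n*eps^2))
sigma^2 = 15.92^2 = 253.4464
n*eps^2 = 684 * 4.03^2 = 684 * 16.2409 = 11108.7756
sigma^2/(n*eps^2) = 253.4464 / 11108.7756 ≈ 0.02281497

0.022815


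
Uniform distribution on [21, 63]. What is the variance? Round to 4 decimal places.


Var = (b-a)^2 / 12
(b-a)^2 = (63 - 21)^2 = 1764
Var = 1764/12 = 147

147.0000


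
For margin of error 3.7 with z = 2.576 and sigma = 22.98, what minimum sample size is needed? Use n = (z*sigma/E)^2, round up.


z*sigma/E = 2.576 * 22.98 / 3.7 ≈ 15.999049
(z*sigma/E)^2 ≈ 255.969558
round up: n = 256

256


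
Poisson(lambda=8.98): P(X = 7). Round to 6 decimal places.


P = e^(-lam) * lam^k / k!
e^(-8.98) ≈ 0.0001259028
lam^k = 8.98^7 ≈ 4709061.438597
k! = 7! = 5040
P = 0.0001259028 * 4709061.438597 / 5040 ≈ 0.117636

0.117636


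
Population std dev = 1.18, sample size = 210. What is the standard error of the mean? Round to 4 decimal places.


SE = sigma / sqrt(n)
sqrt(210) ≈ 14.491377
SE = 1.18 / 14.491377 ≈ 0.081428

0.0814


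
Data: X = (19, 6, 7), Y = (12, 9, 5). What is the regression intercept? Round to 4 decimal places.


a = ybar - b*xbar, where b = sum((xi-xbar)(yi-ybar)) / sum((xi-xbar)^2)
n = 3, xbar = 32/3 ≈ 10.666667, ybar = 26/3 ≈ 8.666667
Sxy = sum((xi-xbar)(yi-ybar)) = 119/3 ≈ 39.666667
Sxx = sum((xi-xbar)^2) = 314/3 ≈ 104.666667
b = Sxy / Sxx = 119/314 ≈ 0.378981
a = 8.666667 - 0.378981 * 10.666667 = 726/157 ≈ 4.624204

4.6242


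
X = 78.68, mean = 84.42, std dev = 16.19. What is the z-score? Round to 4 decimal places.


z = (X - mu) / sigma
X - mu = 78.68 - 84.42 = -5.74
z = -5.74 / 16.19 = -574/1619 ≈ -0.354540

-0.3545


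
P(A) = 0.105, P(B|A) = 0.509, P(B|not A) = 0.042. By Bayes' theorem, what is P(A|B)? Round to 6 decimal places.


P(A|B) = P(B|A)*P(A) / P(B), P(B) = P(B|A)*P(A) + P(B|not A)*P(not A)
P(B|A)*P(A) = 0.509 * 0.105 = 0.053445
P(B|not A)*P(not A) = 0.042 * 0.895 = 0.03759
P(B) = 0.053445 + 0.03759 = 0.091035
P(A|B) = 0.053445 / 0.091035 = 509/867 ≈ 0.58708189

0.587082


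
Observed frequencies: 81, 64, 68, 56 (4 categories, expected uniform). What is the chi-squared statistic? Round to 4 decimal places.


chi2 = sum((O-E)^2/E), E = total/4
total = 269, E = 269/4 = 67.25
(81 - 67.25)^2 / 67.25 = 189.0625 / 67.25 = 3025/1076 ≈ 2.811338
(64 - 67.25)^2 / 67.25 = 10.5625 / 67.25 = 169/1076 ≈ 0.157063
(68 - 67.25)^2 / 67.25 = 0.5625 / 67.25 = 9/1076 ≈ 0.008364
(56 - 67.25)^2 / 67.25 = 126.5625 / 67.25 = 2025/1076 ≈ 1.881970
chi2 = 1307/269 ≈ 4.858736

4.8587


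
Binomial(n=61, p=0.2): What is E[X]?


E[X] = n*p = 61 * 0.2 = 12.2

12.2


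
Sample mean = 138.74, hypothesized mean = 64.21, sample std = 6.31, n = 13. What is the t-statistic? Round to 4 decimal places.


t = (xbar - mu0) / (s/sqrt(n))
xbar - mu0 = 138.74 - 64.21 = 74.53
sqrt(13) ≈ 3.60555128
s/sqrt(n) = 6.31 / 3.60555128 ≈ 1.75007912
t = 74.53 / 1.75007912 ≈ 42.586646

42.5866


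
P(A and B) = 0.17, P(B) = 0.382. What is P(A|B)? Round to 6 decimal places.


P(A|B) = P(A and B) / P(B) = 0.17 / 0.382 = 85/191 ≈ 0.44502618

0.445026


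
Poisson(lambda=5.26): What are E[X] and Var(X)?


E[X] = Var(X) = lambda = 5.26

5.26, 5.26


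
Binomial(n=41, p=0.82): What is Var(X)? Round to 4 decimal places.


Var = n*p*(1-p) = 41 * 0.82 * 0.18 = 6.0516

6.0516


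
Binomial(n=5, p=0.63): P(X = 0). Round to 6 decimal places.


P = C(n,k) * p^k * (1-p)^(n-k)
C(5,0) = 1
p^k = 0.63^0 = 1
(1-p)^(n-k) = 0.37^5 ≈ 0.006934396
P = 1 * 1 * 0.006934396 ≈ 0.006934

0.006934


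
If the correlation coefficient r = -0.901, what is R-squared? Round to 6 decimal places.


R^2 = r^2 = (-0.901)^2 = 0.811801

0.811801


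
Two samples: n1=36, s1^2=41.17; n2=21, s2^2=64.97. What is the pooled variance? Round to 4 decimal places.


sp^2 = ((n1-1)*s1^2 + (n2-1)*s2^2)/(n1+n2-2)
(n1-1)*s1^2 = 35 * 41.17 = 1440.95
(n2-1)*s2^2 = 20 * 64.97 = 1299.4
numerator = 1440.95 + 1299.4 = 2740.35
n1+n2-2 = 55
sp^2 = 2740.35 / 55 = 54807/1100 ≈ 49.824545

49.8245


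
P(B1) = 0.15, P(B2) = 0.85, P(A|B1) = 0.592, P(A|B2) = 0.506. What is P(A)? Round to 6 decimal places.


P(A) = P(A|B1)*P(B1) + P(A|B2)*P(B2)
P(A|B1)*P(B1) = 0.592 * 0.15 = 0.0888
P(A|B2)*P(B2) = 0.506 * 0.85 = 0.4301
P(A) = 0.0888 + 0.4301 = 0.5189

0.518900


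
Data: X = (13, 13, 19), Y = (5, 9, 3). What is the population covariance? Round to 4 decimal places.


Cov = (1/n)*sum((xi-xbar)(yi-ybar))
n = 3, xbar = 45/3 = 15, ybar = 17/3 ≈ 5.666667
sum((xi-xbar)(yi-ybar)) = -16
Cov = -16 / 3 = -16/3 ≈ -5.333333

-5.3333


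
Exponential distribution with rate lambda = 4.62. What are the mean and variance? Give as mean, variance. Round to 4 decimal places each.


mean = 1/lam, var = 1/lam^2
mean = 1 / 4.62 = 50/231 ≈ 0.216450
lam^2 = 4.62^2 = 21.3444
var = 1 / 21.3444 ≈ 0.046851

0.2165, 0.0469


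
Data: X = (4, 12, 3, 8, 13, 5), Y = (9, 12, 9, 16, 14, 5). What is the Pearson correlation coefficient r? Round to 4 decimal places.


r = sum((xi-xbar)(yi-ybar)) / sqrt(sum((xi-xbar)^2) * sum((yi-ybar)^2))
n = 6, xbar = 45/6 = 7.5, ybar = 65/6 ≈ 10.833333
Sxy = sum((xi-xbar)(yi-ybar)) = 54.5
Sxx = sum((xi-xbar)^2) = 89.5
Syy = sum((yi-ybar)^2) = 473/6 ≈ 78.833333
sqrt(Sxx*Syy) ≈ 83.997520
r = Sxy / sqrt(Sxx*Syy) = 54.5 / 83.997520 ≈ 0.648829

0.6488


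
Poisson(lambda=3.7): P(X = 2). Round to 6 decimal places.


P = e^(-lam) * lam^k / k!
e^(-3.7) ≈ 0.02472353
lam^k = 3.7^2 = 13.69
k! = 2! = 2
P = 0.02472353 * 13.69 / 2 ≈ 0.169233

0.169233


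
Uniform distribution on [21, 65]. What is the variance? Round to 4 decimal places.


Var = (b-a)^2 / 12
(b-a)^2 = (65 - 21)^2 = 1936
Var = 1936/12 ≈ 161.333333

161.3333


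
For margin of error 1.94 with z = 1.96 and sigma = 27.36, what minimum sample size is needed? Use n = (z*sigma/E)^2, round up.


z*sigma/E = 1.96 * 27.36 / 1.94 = 67032/2425 ≈ 27.642062
(z*sigma/E)^2 ≈ 764.083584
round up: n = 765

765


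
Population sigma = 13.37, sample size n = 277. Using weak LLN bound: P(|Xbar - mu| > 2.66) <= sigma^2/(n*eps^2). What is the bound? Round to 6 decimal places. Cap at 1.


bound = min(1, sigma^2/(n*eps^2))
sigma^2 = 13.37^2 = 178.7569
n*eps^2 = 277 * 2.66^2 = 277 * 7.0756 = 1959.9412
sigma^2/(n*eps^2) = 178.7569 / 1959.9412 ≈ 0.09120524

0.091205


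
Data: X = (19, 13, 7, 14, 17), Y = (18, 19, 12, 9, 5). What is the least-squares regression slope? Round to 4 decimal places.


b = sum((xi-xbar)(yi-ybar)) / sum((xi-xbar)^2)
n = 5, xbar = 70/5 = 14, ybar = 63/5 = 12.6
Sxy = sum((xi-xbar)(yi-ybar)) = 2
Sxx = sum((xi-xbar)^2) = 84
b = Sxy / Sxx = 1/42 ≈ 0.023810

0.0238


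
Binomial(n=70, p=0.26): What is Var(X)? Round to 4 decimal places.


Var = n*p*(1-p) = 70 * 0.26 * 0.74 = 13.468

13.4680


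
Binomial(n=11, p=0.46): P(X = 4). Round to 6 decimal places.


P = C(n,k) * p^k * (1-p)^(n-k)
C(11,4) = 330
p^k = 0.46^4 = 0.04477456
(1-p)^(n-k) = 0.54^7 ≈ 0.01338925
P = 330 * 0.04477456 * 0.01338925 ≈ 0.197834

0.197834


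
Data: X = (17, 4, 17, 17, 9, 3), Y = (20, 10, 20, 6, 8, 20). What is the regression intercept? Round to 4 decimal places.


a = ybar - b*xbar, where b = sum((xi-xbar)(yi-ybar)) / sum((xi-xbar)^2)
n = 6, xbar = 67/6 ≈ 11.166667, ybar = 84/6 = 14
Sxy = sum((xi-xbar)(yi-ybar)) = 16
Sxx = sum((xi-xbar)^2) = 1349/6 ≈ 224.833333
b = Sxy / Sxx = 96/1349 ≈ 0.071164
a = 14 - 0.071164 * 11.166667 = 17814/1349 ≈ 13.205337

13.2053


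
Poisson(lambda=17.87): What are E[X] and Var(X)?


E[X] = Var(X) = lambda = 17.87

17.87, 17.87


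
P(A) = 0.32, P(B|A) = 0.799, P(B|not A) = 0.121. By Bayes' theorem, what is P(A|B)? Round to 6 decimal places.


P(A|B) = P(B|A)*P(A) / P(B), P(B) = P(B|A)*P(A) + P(B|not A)*P(not A)
P(B|A)*P(A) = 0.799 * 0.32 = 0.25568
P(B|not A)*P(not A) = 0.121 * 0.68 = 0.08228
P(B) = 0.25568 + 0.08228 = 0.33796
P(A|B) = 0.25568 / 0.33796 = 376/497 ≈ 0.75653924

0.756539


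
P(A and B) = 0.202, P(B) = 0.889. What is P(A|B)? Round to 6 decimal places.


P(A|B) = P(A and B) / P(B) = 0.202 / 0.889 = 202/889 ≈ 0.22722160

0.227222


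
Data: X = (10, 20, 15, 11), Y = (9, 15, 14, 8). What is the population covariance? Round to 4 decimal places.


Cov = (1/n)*sum((xi-xbar)(yi-ybar))
n = 4, xbar = 56/4 = 14, ybar = 46/4 = 11.5
sum((xi-xbar)(yi-ybar)) = 44
Cov = 44 / 4 = 11

11.0000


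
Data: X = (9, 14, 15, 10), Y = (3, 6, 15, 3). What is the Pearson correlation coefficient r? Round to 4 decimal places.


r = sum((xi-xbar)(yi-ybar)) / sqrt(sum((xi-xbar)^2) * sum((yi-ybar)^2))
n = 4, xbar = 48/4 = 12, ybar = 27/4 = 6.75
Sxy = sum((xi-xbar)(yi-ybar)) = 42
Sxx = sum((xi-xbar)^2) = 26
Syy = sum((yi-ybar)^2) = 96.75
sqrt(Sxx*Syy) ≈ 50.154760
r = Sxy / sqrt(Sxx*Syy) = 42 / 50.154760 ≈ 0.837408

0.8374


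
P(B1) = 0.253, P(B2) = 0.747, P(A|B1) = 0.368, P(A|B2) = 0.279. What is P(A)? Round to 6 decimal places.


P(A) = P(A|B1)*P(B1) + P(A|B2)*P(B2)
P(A|B1)*P(B1) = 0.368 * 0.253 = 0.093104
P(A|B2)*P(B2) = 0.279 * 0.747 = 0.208413
P(A) = 0.093104 + 0.208413 = 0.301517

0.301517


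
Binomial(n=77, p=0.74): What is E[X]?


E[X] = n*p = 77 * 0.74 = 56.98

56.98


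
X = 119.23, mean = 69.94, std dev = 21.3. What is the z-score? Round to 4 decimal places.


z = (X - mu) / sigma
X - mu = 119.23 - 69.94 = 49.29
z = 49.29 / 21.3 = 1643/710 ≈ 2.314085

2.3141


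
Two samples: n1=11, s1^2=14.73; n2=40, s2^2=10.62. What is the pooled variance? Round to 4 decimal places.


sp^2 = ((n1-1)*s1^2 + (n2-1)*s2^2)/(n1+n2-2)
(n1-1)*s1^2 = 10 * 14.73 = 147.3
(n2-1)*s2^2 = 39 * 10.62 = 414.18
numerator = 147.3 + 414.18 = 561.48
n1+n2-2 = 49
sp^2 = 561.48 / 49 = 14037/1225 ≈ 11.458776

11.4588


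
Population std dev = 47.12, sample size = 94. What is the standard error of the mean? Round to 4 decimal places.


SE = sigma / sqrt(n)
sqrt(94) ≈ 9.695360
SE = 47.12 / 9.695360 ≈ 4.860057

4.8601


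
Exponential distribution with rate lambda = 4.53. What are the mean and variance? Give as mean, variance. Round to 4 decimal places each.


mean = 1/lam, var = 1/lam^2
mean = 1 / 4.53 = 100/453 ≈ 0.220751
lam^2 = 4.53^2 = 20.5209
var = 1 / 20.5209 ≈ 0.048731

0.2208, 0.0487


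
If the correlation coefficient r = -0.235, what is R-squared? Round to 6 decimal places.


R^2 = r^2 = (-0.235)^2 = 0.055225

0.055225


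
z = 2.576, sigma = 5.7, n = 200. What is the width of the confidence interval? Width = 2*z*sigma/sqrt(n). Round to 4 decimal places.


width = 2*z*sigma/sqrt(n)
2*z*sigma = 2 * 2.576 * 5.7 = 29.3664
sqrt(200) ≈ 14.142136
width = 29.3664 / 14.142136 ≈ 2.076518

2.0765


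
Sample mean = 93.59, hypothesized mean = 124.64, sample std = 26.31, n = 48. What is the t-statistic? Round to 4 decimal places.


t = (xbar - mu0) / (s/sqrt(n))
xbar - mu0 = 93.59 - 124.64 = -31.05
sqrt(48) ≈ 6.92820323
s/sqrt(n) = 26.31 / 6.92820323 ≈ 3.79752140
t = -31.05 / 3.79752140 ≈ -8.176386

-8.1764


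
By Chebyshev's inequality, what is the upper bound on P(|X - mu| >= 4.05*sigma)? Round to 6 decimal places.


P <= 1/k^2
k^2 = 4.05^2 = 16.4025
1/k^2 = 1 / 16.4025 = 400/6561 ≈ 0.06096632

0.060966


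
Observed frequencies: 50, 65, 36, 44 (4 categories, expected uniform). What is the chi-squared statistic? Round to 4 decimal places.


chi2 = sum((O-E)^2/E), E = total/4
total = 195, E = 195/4 = 48.75
(50 - 48.75)^2 / 48.75 = 1.5625 / 48.75 = 5/156 ≈ 0.032051
(65 - 48.75)^2 / 48.75 = 264.0625 / 48.75 = 65/12 ≈ 5.416667
(36 - 48.75)^2 / 48.75 = 162.5625 / 48.75 = 867/260 ≈ 3.334615
(44 - 48.75)^2 / 48.75 = 22.5625 / 48.75 = 361/780 ≈ 0.462821
chi2 = 601/65 ≈ 9.246154

9.2462


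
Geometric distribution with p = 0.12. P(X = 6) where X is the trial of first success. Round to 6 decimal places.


P = (1-p)^(k-1) * p
(1-p)^(k-1) = 0.88^5 ≈ 0.5277319
P = 0.5277319 * 0.12 ≈ 0.06332783

0.063328


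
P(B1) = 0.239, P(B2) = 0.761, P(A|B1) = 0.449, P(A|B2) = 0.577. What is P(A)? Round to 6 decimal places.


P(A) = P(A|B1)*P(B1) + P(A|B2)*P(B2)
P(A|B1)*P(B1) = 0.449 * 0.239 = 0.107311
P(A|B2)*P(B2) = 0.577 * 0.761 = 0.439097
P(A) = 0.107311 + 0.439097 = 0.546408

0.546408


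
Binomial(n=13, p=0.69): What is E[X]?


E[X] = n*p = 13 * 0.69 = 8.97

8.97


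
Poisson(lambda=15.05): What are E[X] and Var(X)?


E[X] = Var(X) = lambda = 15.05

15.05, 15.05


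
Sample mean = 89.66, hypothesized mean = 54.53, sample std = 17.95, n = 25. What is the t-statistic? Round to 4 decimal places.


t = (xbar - mu0) / (s/sqrt(n))
xbar - mu0 = 89.66 - 54.53 = 35.13
sqrt(25) = 5
s/sqrt(n) = 17.95 / 5 = 3.59
t = 35.13 / 3.59 = 3513/359 ≈ 9.785515

9.7855


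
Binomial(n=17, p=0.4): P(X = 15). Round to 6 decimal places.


P = C(n,k) * p^k * (1-p)^(n-k)
C(17,15) = 136
p^k = 0.4^15 ≈ 0.000001073742
(1-p)^(n-k) = 0.6^2 = 0.36
P = 136 * 0.000001073742 * 0.36 ≈ 0.000053

0.000053


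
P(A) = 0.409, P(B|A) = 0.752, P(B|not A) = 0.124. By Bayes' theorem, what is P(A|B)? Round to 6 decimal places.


P(A|B) = P(B|A)*P(A) / P(B), P(B) = P(B|A)*P(A) + P(B|not A)*P(not A)
P(B|A)*P(A) = 0.752 * 0.409 = 0.307568
P(B|not A)*P(not A) = 0.124 * 0.591 = 0.073284
P(B) = 0.307568 + 0.073284 = 0.380852
P(A|B) = 0.307568 / 0.380852 ≈ 0.80757880

0.807579


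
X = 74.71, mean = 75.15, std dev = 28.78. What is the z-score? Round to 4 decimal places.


z = (X - mu) / sigma
X - mu = 74.71 - 75.15 = -0.44
z = -0.44 / 28.78 = -22/1439 ≈ -0.015288

-0.0153


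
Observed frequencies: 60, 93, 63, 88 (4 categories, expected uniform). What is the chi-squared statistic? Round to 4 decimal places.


chi2 = sum((O-E)^2/E), E = total/4
total = 304, E = 304/4 = 76
(60 - 76)^2 / 76 = 256 / 76 = 64/19 ≈ 3.368421
(93 - 76)^2 / 76 = 289 / 76 = 289/76 ≈ 3.802632
(63 - 76)^2 / 76 = 169 / 76 = 169/76 ≈ 2.223684
(88 - 76)^2 / 76 = 144 / 76 = 36/19 ≈ 1.894737
chi2 = 429/38 ≈ 11.289474

11.2895


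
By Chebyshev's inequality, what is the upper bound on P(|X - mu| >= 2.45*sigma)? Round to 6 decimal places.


P <= 1/k^2
k^2 = 2.45^2 = 6.0025
1/k^2 = 1 / 6.0025 = 400/2401 ≈ 0.16659725

0.166597


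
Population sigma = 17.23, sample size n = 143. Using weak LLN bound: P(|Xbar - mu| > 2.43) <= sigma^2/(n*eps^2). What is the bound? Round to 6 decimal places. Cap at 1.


bound = min(1, sigma^2/(n*eps^2))
sigma^2 = 17.23^2 = 296.8729
n*eps^2 = 143 * 2.43^2 = 143 * 5.9049 = 844.4007
sigma^2/(n*eps^2) = 296.8729 / 844.4007 ≈ 0.35157823

0.351578


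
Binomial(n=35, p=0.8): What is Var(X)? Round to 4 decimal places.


Var = n*p*(1-p) = 35 * 0.8 * 0.2 = 5.6

5.6000


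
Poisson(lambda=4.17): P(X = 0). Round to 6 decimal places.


P = e^(-lam) * lam^k / k!
e^(-4.17) ≈ 0.01545226
lam^k = 4.17^0 = 1
k! = 0! = 1
P = 0.01545226 * 1 / 1 ≈ 0.015452

0.015452


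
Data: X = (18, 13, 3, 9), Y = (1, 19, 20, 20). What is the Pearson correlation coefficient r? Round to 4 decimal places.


r = sum((xi-xbar)(yi-ybar)) / sqrt(sum((xi-xbar)^2) * sum((yi-ybar)^2))
n = 4, xbar = 43/4 = 10.75, ybar = 60/4 = 15
Sxy = sum((xi-xbar)(yi-ybar)) = -140
Sxx = sum((xi-xbar)^2) = 120.75
Syy = sum((yi-ybar)^2) = 262
sqrt(Sxx*Syy) ≈ 177.866523
r = Sxy / sqrt(Sxx*Syy) = -140 / 177.866523 ≈ -0.787107

-0.7871


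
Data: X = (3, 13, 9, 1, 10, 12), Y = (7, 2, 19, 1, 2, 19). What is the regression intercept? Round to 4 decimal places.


a = ybar - b*xbar, where b = sum((xi-xbar)(yi-ybar)) / sum((xi-xbar)^2)
n = 6, xbar = 48/6 = 8, ybar = 50/6 = 25/3 ≈ 8.333333
Sxy = sum((xi-xbar)(yi-ybar)) = 67
Sxx = sum((xi-xbar)^2) = 120
b = Sxy / Sxx = 67/120 ≈ 0.558333
a = 8.333333 - 0.558333 * 8 = 58/15 ≈ 3.866667

3.8667


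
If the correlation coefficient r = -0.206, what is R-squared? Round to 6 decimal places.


R^2 = r^2 = (-0.206)^2 = 0.042436

0.042436
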